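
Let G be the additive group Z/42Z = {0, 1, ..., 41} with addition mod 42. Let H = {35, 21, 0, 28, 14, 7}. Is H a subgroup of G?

|H| = 6 divides |G| = 42, consistent with Lagrange.
H contains the identity, every element's inverse is in H, and H is closed under +: it is a subgroup.
In fact H = ⟨35⟩.

Yes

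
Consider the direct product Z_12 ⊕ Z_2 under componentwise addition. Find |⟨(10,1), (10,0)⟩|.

|⟨(10,1)⟩| = 6 and |⟨(10,0)⟩| = 6, so |H| is a multiple of lcm(6, 6) = 6 and divides |G| = 24.
Closing under the operation: H = {(0,0), (0,1), (2,0), (2,1), (4,0), (4,1), (6,0), (6,1), (8,0), (8,1), (10,0), (10,1)}, so |H| = 12.

12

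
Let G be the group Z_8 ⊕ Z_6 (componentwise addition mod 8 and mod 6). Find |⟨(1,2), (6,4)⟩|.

|⟨(1,2)⟩| = 24 and |⟨(6,4)⟩| = 12, so |H| is a multiple of lcm(24, 12) = 24 and divides |G| = 48.
Closing under the operation: H = {(0,0), (0,2), (0,4), (1,0), (1,2), (1,4), (2,0), (2,2), (2,4), (3,0), (3,2), (3,4), (4,0), (4,2), (4,4), (5,0), (5,2), (5,4), (6,0), (6,2), (6,4), (7,0), (7,2), (7,4)}, so |H| = 24.

24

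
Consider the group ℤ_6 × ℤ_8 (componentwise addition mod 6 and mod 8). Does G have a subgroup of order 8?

Yes

8 | 48. A subgroup of order 8 is {(0,0), (0,1), (0,2), (0,3), (0,4), (0,5), (0,6), (0,7)}.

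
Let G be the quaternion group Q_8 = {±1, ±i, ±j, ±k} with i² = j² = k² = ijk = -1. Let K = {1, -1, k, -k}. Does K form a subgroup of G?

Yes

|K| = 4 divides |G| = 8, consistent with Lagrange.
K contains the identity, every element's inverse is in K, and K is closed under ·: it is a subgroup.
In fact K = ⟨-k⟩.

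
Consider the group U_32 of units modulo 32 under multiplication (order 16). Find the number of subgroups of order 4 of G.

|G| = 16 and 4 | 16, so subgroups of order 4 are possible by Lagrange.
The subgroups of order 4 are: {1, 15, 17, 31}; {1, 7, 17, 23}; {1, 9, 17, 25}.
So G has 3 subgroups of order 4.

3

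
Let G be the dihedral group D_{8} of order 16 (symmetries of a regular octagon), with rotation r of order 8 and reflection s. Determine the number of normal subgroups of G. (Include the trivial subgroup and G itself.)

7

G has 19 subgroups. Checking conjugation-invariance by order — order 1: 1/1 normal; order 2: 1/9 normal; order 4: 1/5 normal; order 8: 3/3 normal; order 16: 1/1 normal.
Total normal subgroups: 7.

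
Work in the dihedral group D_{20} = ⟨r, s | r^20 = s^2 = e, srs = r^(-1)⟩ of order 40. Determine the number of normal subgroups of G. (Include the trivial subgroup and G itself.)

G has 48 subgroups. Checking conjugation-invariance by order — order 1: 1/1 normal; order 2: 1/21 normal; order 4: 1/11 normal; order 5: 1/1 normal; order 8: 0/5 normal; order 10: 1/5 normal; order 20: 3/3 normal; order 40: 1/1 normal.
Total normal subgroups: 9.

9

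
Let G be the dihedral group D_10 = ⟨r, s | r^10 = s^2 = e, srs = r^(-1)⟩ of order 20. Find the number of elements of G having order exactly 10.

The elements of order 10 are: r, r^3, r^7, r^9.
That's 4.

4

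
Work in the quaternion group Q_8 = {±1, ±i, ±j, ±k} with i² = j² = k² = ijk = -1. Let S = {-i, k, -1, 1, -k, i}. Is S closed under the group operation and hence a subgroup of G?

|S| = 6 does not divide |G| = 8, so by Lagrange S is not a subgroup.

No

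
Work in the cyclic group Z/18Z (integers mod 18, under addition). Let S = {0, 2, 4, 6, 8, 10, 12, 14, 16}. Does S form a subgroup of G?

Yes

|S| = 9 divides |G| = 18, consistent with Lagrange.
S contains the identity, every element's inverse is in S, and S is closed under +: it is a subgroup.
In fact S = ⟨2⟩.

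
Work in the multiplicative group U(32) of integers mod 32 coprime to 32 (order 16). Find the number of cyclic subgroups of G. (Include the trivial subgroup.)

8

Each element a generates a cyclic subgroup ⟨a⟩; distinct elements may generate the same one (a cyclic group of order d has φ(d) generators).
Cyclic subgroups by order — order 1: 1; order 2: 3; order 4: 2; order 8: 2.
Total: 8.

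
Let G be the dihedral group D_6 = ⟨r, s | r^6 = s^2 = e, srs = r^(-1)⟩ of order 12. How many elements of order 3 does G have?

The elements of order 3 are: r^2, r^4.
That's 2.

2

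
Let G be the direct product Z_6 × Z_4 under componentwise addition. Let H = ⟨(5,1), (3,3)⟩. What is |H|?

12

|⟨(5,1)⟩| = 12 and |⟨(3,3)⟩| = 4, so |H| is a multiple of lcm(12, 4) = 12 and divides |G| = 24.
Closing under the operation: H = {(0,0), (0,2), (1,1), (1,3), (2,0), (2,2), (3,1), (3,3), (4,0), (4,2), (5,1), (5,3)}, so |H| = 12.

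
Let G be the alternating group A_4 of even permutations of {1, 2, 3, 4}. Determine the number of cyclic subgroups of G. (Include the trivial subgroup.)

Group the elements of G by the cyclic subgroup they generate; each cyclic subgroup of order d accounts for φ(d) elements.
Cyclic subgroups by order — order 1: 1; order 2: 3; order 3: 4.
Total: 8.

8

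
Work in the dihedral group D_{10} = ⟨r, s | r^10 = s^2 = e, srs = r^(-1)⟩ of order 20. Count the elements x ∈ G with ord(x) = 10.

The elements of order 10 are: r, r^3, r^7, r^9.
That's 4.

4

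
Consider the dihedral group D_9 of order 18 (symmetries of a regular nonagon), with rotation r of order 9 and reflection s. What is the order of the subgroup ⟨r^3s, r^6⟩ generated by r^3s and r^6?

|⟨r^3s⟩| = 2 and |⟨r^6⟩| = 3, so |H| is a multiple of lcm(2, 3) = 6 and divides |G| = 18.
Closing under the operation: H = {e, r^3, r^6, s, r^3s, r^6s}, so |H| = 6.

6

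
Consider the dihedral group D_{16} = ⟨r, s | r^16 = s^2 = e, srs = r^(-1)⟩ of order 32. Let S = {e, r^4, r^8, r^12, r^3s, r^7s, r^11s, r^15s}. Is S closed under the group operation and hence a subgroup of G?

|S| = 8 divides |G| = 32, consistent with Lagrange.
S contains the identity, every element's inverse is in S, and S is closed under ·: it is a subgroup.

Yes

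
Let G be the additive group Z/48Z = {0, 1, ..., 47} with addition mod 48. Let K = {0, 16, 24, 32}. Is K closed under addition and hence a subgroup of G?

No

Closure fails: 16 + 24 = 40 ∉ K. So K is not a subgroup.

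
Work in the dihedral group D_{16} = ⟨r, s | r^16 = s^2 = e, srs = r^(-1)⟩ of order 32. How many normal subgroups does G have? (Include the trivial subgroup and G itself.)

G has 36 subgroups. Checking conjugation-invariance by order — order 1: 1/1 normal; order 2: 1/17 normal; order 4: 1/9 normal; order 8: 1/5 normal; order 16: 3/3 normal; order 32: 1/1 normal.
Total normal subgroups: 8.

8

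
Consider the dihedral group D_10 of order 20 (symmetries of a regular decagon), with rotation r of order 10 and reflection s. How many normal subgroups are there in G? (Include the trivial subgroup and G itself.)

G has 22 subgroups. Checking conjugation-invariance by order — order 1: 1/1 normal; order 2: 1/11 normal; order 4: 0/5 normal; order 5: 1/1 normal; order 10: 3/3 normal; order 20: 1/1 normal.
Total normal subgroups: 7.

7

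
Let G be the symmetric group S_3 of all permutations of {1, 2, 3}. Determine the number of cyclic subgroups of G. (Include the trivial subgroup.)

Each element a generates a cyclic subgroup ⟨a⟩; distinct elements may generate the same one (a cyclic group of order d has φ(d) generators).
Cyclic subgroups by order — order 1: 1; order 2: 3; order 3: 1.
Total: 5.

5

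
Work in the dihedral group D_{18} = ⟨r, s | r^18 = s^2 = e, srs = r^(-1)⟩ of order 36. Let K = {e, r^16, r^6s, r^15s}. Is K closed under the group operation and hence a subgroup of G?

r^16 ∈ K but its inverse r^2 ∉ K, so K is not a subgroup.

No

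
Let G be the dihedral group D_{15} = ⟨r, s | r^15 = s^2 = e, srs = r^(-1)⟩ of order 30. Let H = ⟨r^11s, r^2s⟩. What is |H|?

|⟨r^11s⟩| = 2 and |⟨r^2s⟩| = 2, so |H| is a multiple of lcm(2, 2) = 2 and divides |G| = 30.
Closing under the operation: H = {e, r^3, r^6, r^9, r^12, r^2s, r^5s, r^8s, r^11s, r^14s}, so |H| = 10.

10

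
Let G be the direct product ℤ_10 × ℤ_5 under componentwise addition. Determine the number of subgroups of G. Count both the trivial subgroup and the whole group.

|G| = 50, so by Lagrange every subgroup order divides 50. Divisors: 1, 2, 5, 10, 25, 50.
Subgroups by order — order 1: 1; order 2: 1; order 5: 6; order 10: 6; order 25: 1; order 50: 1.
Total: 1 + 1 + 6 + 6 + 1 + 1 = 16.

16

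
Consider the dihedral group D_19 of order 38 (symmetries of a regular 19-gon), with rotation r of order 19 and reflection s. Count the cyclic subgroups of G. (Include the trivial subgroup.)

A cyclic subgroup of order d is generated by each of its φ(d) elements of order d, so the cyclic subgroups of order d number (#elements of order d)/φ(d).
Cyclic subgroups by order — order 1: 1; order 2: 19; order 19: 1.
Total: 21.

21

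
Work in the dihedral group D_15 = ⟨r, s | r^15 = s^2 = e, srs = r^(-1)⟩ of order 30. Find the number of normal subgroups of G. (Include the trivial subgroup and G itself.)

5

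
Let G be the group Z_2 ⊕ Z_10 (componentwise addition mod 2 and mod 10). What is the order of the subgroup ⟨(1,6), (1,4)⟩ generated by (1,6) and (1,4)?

10

|⟨(1,6)⟩| = 10 and |⟨(1,4)⟩| = 10, so |H| is a multiple of lcm(10, 10) = 10 and divides |G| = 20.
Closing under the operation: H = {(0,0), (0,2), (0,4), (0,6), (0,8), (1,0), (1,2), (1,4), (1,6), (1,8)}, so |H| = 10.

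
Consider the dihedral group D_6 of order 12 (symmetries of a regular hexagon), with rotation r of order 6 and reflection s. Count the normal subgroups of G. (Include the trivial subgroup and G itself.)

G has 16 subgroups. Checking conjugation-invariance by order — order 1: 1/1 normal; order 2: 1/7 normal; order 3: 1/1 normal; order 4: 0/3 normal; order 6: 3/3 normal; order 12: 1/1 normal.
Total normal subgroups: 7.

7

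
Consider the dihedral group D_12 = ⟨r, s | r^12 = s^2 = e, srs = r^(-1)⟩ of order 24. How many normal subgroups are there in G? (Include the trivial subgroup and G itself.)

G has 34 subgroups. Checking conjugation-invariance by order — order 1: 1/1 normal; order 2: 1/13 normal; order 3: 1/1 normal; order 4: 1/7 normal; order 6: 1/5 normal; order 8: 0/3 normal; order 12: 3/3 normal; order 24: 1/1 normal.
Total normal subgroups: 9.

9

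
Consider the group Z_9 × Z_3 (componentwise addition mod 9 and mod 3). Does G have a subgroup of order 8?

No

8 does not divide |G| = 27, so by Lagrange no subgroup of order 8 exists.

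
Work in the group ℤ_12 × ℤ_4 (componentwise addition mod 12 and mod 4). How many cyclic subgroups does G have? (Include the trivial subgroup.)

Group the elements of G by the cyclic subgroup they generate; each cyclic subgroup of order d accounts for φ(d) elements.
Cyclic subgroups by order — order 1: 1; order 2: 3; order 3: 1; order 4: 6; order 6: 3; order 12: 6.
Total: 20.

20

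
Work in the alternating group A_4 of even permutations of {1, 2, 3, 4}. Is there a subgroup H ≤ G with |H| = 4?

Yes

4 | 12. A subgroup of order 4 is {e, (1 2)(3 4), (1 3)(2 4), (1 4)(2 3)}.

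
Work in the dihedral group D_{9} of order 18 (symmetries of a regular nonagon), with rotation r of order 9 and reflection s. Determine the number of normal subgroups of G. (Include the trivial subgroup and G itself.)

G has 16 subgroups. Checking conjugation-invariance by order — order 1: 1/1 normal; order 2: 0/9 normal; order 3: 1/1 normal; order 6: 0/3 normal; order 9: 1/1 normal; order 18: 1/1 normal.
Total normal subgroups: 4.

4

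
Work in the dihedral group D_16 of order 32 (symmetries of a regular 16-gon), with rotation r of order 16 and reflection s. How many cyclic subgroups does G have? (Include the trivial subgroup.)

21

Each element a generates a cyclic subgroup ⟨a⟩; distinct elements may generate the same one (a cyclic group of order d has φ(d) generators).
Cyclic subgroups by order — order 1: 1; order 2: 17; order 4: 1; order 8: 1; order 16: 1.
Total: 21.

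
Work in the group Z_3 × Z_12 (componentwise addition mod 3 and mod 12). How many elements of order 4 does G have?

An element (a,b) has order lcm(ord(a), ord(b)); count pairs with lcm equal to 4.
Enumerating gives 2 such elements.

2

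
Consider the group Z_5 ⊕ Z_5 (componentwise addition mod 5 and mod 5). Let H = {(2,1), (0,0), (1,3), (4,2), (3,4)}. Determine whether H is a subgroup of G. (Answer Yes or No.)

Yes

|H| = 5 divides |G| = 25, consistent with Lagrange.
H contains the identity, every element's inverse is in H, and H is closed under +: it is a subgroup.
In fact H = ⟨(2,1)⟩.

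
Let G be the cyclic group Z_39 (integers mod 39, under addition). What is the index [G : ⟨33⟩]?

|⟨33⟩| = 13 and |G| = 39.
By Lagrange, [G : H] = |G|/|H| = 39/13 = 3.

3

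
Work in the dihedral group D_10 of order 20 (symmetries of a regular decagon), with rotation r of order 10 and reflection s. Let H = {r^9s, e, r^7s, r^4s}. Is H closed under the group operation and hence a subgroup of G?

No

Closure fails: r^9s · r^7s = r^2 ∉ H. So H is not a subgroup.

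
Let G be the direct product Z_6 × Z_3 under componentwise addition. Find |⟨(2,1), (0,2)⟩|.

|⟨(2,1)⟩| = 3 and |⟨(0,2)⟩| = 3, so |H| is a multiple of lcm(3, 3) = 3 and divides |G| = 18.
Closing under the operation: H = {(0,0), (0,1), (0,2), (2,0), (2,1), (2,2), (4,0), (4,1), (4,2)}, so |H| = 9.

9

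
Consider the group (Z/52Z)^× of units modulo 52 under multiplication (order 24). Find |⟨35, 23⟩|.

12

|⟨35⟩| = 6 and |⟨23⟩| = 6, so |H| is a multiple of lcm(6, 6) = 6 and divides |G| = 24.
Closing under the operation: H = {1, 3, 9, 17, 23, 25, 27, 29, 35, 43, 49, 51}, so |H| = 12.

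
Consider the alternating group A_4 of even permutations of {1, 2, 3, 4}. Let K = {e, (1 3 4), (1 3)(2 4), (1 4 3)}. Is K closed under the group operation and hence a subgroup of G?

No

Closure fails: (1 4 3) ∘ (1 3)(2 4) = (2 3 4) ∉ K. So K is not a subgroup.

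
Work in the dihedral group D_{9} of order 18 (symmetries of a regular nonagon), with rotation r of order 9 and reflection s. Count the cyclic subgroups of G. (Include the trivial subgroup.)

A cyclic subgroup of order d is generated by each of its φ(d) elements of order d, so the cyclic subgroups of order d number (#elements of order d)/φ(d).
Cyclic subgroups by order — order 1: 1; order 2: 9; order 3: 1; order 9: 1.
Total: 12.

12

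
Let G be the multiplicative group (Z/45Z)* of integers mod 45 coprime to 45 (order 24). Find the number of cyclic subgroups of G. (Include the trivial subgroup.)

12

Group the elements of G by the cyclic subgroup they generate; each cyclic subgroup of order d accounts for φ(d) elements.
Cyclic subgroups by order — order 1: 1; order 2: 3; order 3: 1; order 4: 2; order 6: 3; order 12: 2.
Total: 12.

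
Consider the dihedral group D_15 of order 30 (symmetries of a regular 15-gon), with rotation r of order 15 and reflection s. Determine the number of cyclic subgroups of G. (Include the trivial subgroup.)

Each element a generates a cyclic subgroup ⟨a⟩; distinct elements may generate the same one (a cyclic group of order d has φ(d) generators).
Cyclic subgroups by order — order 1: 1; order 2: 15; order 3: 1; order 5: 1; order 15: 1.
Total: 19.

19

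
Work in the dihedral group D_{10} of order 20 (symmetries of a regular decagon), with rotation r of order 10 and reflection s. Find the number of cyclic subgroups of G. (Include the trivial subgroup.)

14

Group the elements of G by the cyclic subgroup they generate; each cyclic subgroup of order d accounts for φ(d) elements.
Cyclic subgroups by order — order 1: 1; order 2: 11; order 5: 1; order 10: 1.
Total: 14.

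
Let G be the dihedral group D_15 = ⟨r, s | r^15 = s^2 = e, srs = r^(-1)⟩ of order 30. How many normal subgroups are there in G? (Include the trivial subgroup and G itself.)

G has 28 subgroups. Checking conjugation-invariance by order — order 1: 1/1 normal; order 2: 0/15 normal; order 3: 1/1 normal; order 5: 1/1 normal; order 6: 0/5 normal; order 10: 0/3 normal; order 15: 1/1 normal; order 30: 1/1 normal.
Total normal subgroups: 5.

5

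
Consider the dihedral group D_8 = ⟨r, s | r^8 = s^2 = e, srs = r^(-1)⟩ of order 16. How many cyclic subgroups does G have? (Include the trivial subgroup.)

12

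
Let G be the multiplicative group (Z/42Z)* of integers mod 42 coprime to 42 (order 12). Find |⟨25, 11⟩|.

|⟨25⟩| = 3 and |⟨11⟩| = 6, so |H| is a multiple of lcm(3, 6) = 6 and divides |G| = 12.
Closing under the operation: H = {1, 11, 23, 25, 29, 37}, so |H| = 6.

6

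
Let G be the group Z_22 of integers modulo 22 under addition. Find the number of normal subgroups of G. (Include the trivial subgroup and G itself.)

G is abelian, so every subgroup is normal.
G has 4 subgroups in total, hence 4 normal subgroups.

4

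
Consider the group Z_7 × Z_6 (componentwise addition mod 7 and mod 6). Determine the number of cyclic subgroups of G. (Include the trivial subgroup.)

8

A cyclic subgroup of order d is generated by each of its φ(d) elements of order d, so the cyclic subgroups of order d number (#elements of order d)/φ(d).
Cyclic subgroups by order — order 1: 1; order 2: 1; order 3: 1; order 6: 1; order 7: 1; order 14: 1; order 21: 1; order 42: 1.
Total: 8.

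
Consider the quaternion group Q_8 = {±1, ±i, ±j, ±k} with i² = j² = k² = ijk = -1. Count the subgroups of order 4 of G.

|G| = 8 and 4 | 8, so subgroups of order 4 are possible by Lagrange.
The subgroups of order 4 are: {1, -1, i, -i}; {1, -1, j, -j}; {1, -1, k, -k}.
So G has 3 subgroups of order 4.

3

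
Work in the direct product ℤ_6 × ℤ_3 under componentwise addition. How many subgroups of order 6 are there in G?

4

|G| = 18 and 6 | 18, so subgroups of order 6 are possible by Lagrange.
The subgroups of order 6 are: {(0,0), (0,1), (0,2), (3,0), (3,1), (3,2)}; {(0,0), (1,0), (2,0), (3,0), (4,0), (5,0)}; {(0,0), (1,1), (2,2), (3,0), (4,1), (5,2)}; {(0,0), (1,2), (2,1), (3,0), (4,2), (5,1)}.
So G has 4 subgroups of order 6.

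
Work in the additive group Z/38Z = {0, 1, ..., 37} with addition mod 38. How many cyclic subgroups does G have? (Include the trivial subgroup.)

Group the elements of G by the cyclic subgroup they generate; each cyclic subgroup of order d accounts for φ(d) elements.
Cyclic subgroups by order — order 1: 1; order 2: 1; order 19: 1; order 38: 1.
Total: 4.

4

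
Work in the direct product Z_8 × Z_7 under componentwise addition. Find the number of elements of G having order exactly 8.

4

An element (a,b) has order lcm(ord(a), ord(b)); count pairs with lcm equal to 8.
Enumerating gives 4 such elements.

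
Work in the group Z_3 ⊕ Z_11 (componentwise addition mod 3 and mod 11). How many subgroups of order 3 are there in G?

|G| = 33 and 3 | 33, so subgroups of order 3 are possible by Lagrange.
The subgroups of order 3 are: {(0,0), (1,0), (2,0)}.
So G has 1 subgroup of order 3.

1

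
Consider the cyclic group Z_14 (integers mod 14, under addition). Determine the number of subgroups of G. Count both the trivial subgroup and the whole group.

4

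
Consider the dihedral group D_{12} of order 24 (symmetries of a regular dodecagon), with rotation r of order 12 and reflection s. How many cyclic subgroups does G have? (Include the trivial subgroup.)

18

Each element a generates a cyclic subgroup ⟨a⟩; distinct elements may generate the same one (a cyclic group of order d has φ(d) generators).
Cyclic subgroups by order — order 1: 1; order 2: 13; order 3: 1; order 4: 1; order 6: 1; order 12: 1.
Total: 18.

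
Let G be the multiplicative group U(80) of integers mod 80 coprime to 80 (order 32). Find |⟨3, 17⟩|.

16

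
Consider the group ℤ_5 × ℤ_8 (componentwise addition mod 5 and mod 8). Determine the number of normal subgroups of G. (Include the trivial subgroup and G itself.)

8

G is abelian, so every subgroup is normal.
G has 8 subgroups in total, hence 8 normal subgroups.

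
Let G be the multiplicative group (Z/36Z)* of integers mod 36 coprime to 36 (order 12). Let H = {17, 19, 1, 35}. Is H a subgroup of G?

Yes

|H| = 4 divides |G| = 12, consistent with Lagrange.
H contains the identity, every element's inverse is in H, and H is closed under ·: it is a subgroup.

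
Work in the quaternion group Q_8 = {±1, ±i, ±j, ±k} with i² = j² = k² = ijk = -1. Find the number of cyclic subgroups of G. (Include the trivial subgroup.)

5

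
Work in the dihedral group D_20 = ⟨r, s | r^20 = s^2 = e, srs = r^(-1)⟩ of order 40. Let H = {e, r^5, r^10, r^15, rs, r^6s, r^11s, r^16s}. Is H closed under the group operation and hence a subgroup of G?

|H| = 8 divides |G| = 40, consistent with Lagrange.
H contains the identity, every element's inverse is in H, and H is closed under ·: it is a subgroup.

Yes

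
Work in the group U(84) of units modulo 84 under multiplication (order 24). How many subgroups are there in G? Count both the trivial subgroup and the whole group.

32

|G| = 24, so by Lagrange every subgroup order divides 24. Divisors: 1, 2, 3, 4, 6, 8, 12, 24.
Subgroups by order — order 1: 1; order 2: 7; order 3: 1; order 4: 7; order 6: 7; order 8: 1; order 12: 7; order 24: 1.
Total: 1 + 7 + 1 + 7 + 7 + 1 + 7 + 1 = 32.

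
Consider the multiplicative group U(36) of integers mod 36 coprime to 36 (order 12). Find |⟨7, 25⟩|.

|⟨7⟩| = 6 and |⟨25⟩| = 3, so |H| is a multiple of lcm(6, 3) = 6 and divides |G| = 12.
Closing under the operation: H = {1, 7, 13, 19, 25, 31}, so |H| = 6.

6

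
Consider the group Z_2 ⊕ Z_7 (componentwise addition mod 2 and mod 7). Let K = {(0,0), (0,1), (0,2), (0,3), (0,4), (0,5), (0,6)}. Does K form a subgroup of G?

Yes

|K| = 7 divides |G| = 14, consistent with Lagrange.
K contains the identity, every element's inverse is in K, and K is closed under +: it is a subgroup.
In fact K = ⟨(0,1)⟩.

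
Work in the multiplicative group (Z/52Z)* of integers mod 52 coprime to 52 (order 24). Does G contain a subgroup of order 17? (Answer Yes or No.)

No

17 does not divide |G| = 24, so by Lagrange no subgroup of order 17 exists.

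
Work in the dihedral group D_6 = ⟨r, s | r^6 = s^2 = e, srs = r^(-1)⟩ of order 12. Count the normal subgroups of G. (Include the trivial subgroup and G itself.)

7

G has 16 subgroups. Checking conjugation-invariance by order — order 1: 1/1 normal; order 2: 1/7 normal; order 3: 1/1 normal; order 4: 0/3 normal; order 6: 3/3 normal; order 12: 1/1 normal.
Total normal subgroups: 7.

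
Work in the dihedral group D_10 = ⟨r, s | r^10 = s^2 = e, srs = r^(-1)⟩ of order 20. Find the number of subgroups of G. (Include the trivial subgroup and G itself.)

|G| = 20, so by Lagrange every subgroup order divides 20. Divisors: 1, 2, 4, 5, 10, 20.
Subgroups by order — order 1: 1; order 2: 11; order 4: 5; order 5: 1; order 10: 3; order 20: 1.
Total: 1 + 11 + 5 + 1 + 3 + 1 = 22.

22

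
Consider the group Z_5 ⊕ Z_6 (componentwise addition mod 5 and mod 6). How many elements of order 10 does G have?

4

An element (a,b) has order lcm(ord(a), ord(b)); count pairs with lcm equal to 10.
Enumerating gives 4 such elements.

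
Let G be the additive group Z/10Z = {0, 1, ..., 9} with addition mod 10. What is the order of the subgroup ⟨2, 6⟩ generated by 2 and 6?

|⟨2⟩| = 5 and |⟨6⟩| = 5, so |H| is a multiple of lcm(5, 5) = 5 and divides |G| = 10.
Closing under the operation: H = {0, 2, 4, 6, 8}, so |H| = 5.

5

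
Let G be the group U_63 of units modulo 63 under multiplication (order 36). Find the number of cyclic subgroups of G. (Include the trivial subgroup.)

20

Each element a generates a cyclic subgroup ⟨a⟩; distinct elements may generate the same one (a cyclic group of order d has φ(d) generators).
Cyclic subgroups by order — order 1: 1; order 2: 3; order 3: 4; order 6: 12.
Total: 20.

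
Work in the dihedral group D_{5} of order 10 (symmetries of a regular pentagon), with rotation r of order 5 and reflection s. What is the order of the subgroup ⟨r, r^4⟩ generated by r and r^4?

|⟨r⟩| = 5 and |⟨r^4⟩| = 5, so |H| is a multiple of lcm(5, 5) = 5 and divides |G| = 10.
Closing under the operation: H = {e, r, r^2, r^3, r^4}, so |H| = 5.

5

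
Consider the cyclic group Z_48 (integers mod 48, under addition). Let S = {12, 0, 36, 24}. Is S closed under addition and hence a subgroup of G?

|S| = 4 divides |G| = 48, consistent with Lagrange.
S contains the identity, every element's inverse is in S, and S is closed under +: it is a subgroup.
In fact S = ⟨12⟩.

Yes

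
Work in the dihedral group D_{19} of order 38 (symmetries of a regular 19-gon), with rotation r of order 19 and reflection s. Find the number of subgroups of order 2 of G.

19

|G| = 38 and 2 | 38, so subgroups of order 2 are possible by Lagrange.
The subgroups of order 2 are: {e, r^10s}; {e, r^11s}; {e, r^12s}; {e, r^13s}; … (19 in all).
So G has 19 subgroups of order 2.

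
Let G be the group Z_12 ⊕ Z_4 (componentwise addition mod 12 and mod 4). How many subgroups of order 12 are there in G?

7

|G| = 48 and 12 | 48, so subgroups of order 12 are possible by Lagrange.
The subgroups of order 12 are: {(0,0), (0,1), (0,2), (0,3), (4,0), (4,1), (4,2), (4,3), (8,0), (8,1), (8,2), (8,3)}; {(0,0), (0,2), (2,0), (2,2), (4,0), (4,2), (6,0), (6,2), (8,0), (8,2), (10,0), (10,2)}; {(0,0), (0,2), (2,1), (2,3), (4,0), (4,2), (6,1), (6,3), (8,0), (8,2), (10,1), (10,3)}; {(0,0), (1,0), (2,0), (3,0), (4,0), (5,0), (6,0), (7,0), (8,0), (9,0), (10,0), (11,0)}; … (7 in all).
So G has 7 subgroups of order 12.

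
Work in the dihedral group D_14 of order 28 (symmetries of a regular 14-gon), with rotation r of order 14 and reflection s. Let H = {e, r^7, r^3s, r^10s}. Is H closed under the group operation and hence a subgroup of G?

Yes

|H| = 4 divides |G| = 28, consistent with Lagrange.
H contains the identity, every element's inverse is in H, and H is closed under ·: it is a subgroup.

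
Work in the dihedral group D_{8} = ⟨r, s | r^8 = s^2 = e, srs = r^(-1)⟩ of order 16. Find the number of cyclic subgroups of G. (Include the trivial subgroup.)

Group the elements of G by the cyclic subgroup they generate; each cyclic subgroup of order d accounts for φ(d) elements.
Cyclic subgroups by order — order 1: 1; order 2: 9; order 4: 1; order 8: 1.
Total: 12.

12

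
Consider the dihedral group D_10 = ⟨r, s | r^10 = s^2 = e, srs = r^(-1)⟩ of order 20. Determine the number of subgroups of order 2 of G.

|G| = 20 and 2 | 20, so subgroups of order 2 are possible by Lagrange.
The subgroups of order 2 are: {e, r^2s}; {e, r^3s}; {e, r^4s}; {e, r^5}; … (11 in all).
So G has 11 subgroups of order 2.

11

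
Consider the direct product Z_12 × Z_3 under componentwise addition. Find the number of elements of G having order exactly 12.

An element (a,b) has order lcm(ord(a), ord(b)); count pairs with lcm equal to 12.
Enumerating gives 16 such elements.

16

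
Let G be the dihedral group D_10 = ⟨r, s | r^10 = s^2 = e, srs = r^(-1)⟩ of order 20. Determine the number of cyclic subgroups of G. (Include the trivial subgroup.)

Each element a generates a cyclic subgroup ⟨a⟩; distinct elements may generate the same one (a cyclic group of order d has φ(d) generators).
Cyclic subgroups by order — order 1: 1; order 2: 11; order 5: 1; order 10: 1.
Total: 14.

14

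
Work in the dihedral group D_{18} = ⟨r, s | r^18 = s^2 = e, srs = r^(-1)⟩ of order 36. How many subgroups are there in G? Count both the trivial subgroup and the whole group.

|G| = 36, so by Lagrange every subgroup order divides 36. Divisors: 1, 2, 3, 4, 6, 9, 12, 18, 36.
Subgroups by order — order 1: 1; order 2: 19; order 3: 1; order 4: 9; order 6: 7; order 9: 1; order 12: 3; order 18: 3; order 36: 1.
Total: 1 + 19 + 1 + 9 + 7 + 1 + 3 + 3 + 1 = 45.

45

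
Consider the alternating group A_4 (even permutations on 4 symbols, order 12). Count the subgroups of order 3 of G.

4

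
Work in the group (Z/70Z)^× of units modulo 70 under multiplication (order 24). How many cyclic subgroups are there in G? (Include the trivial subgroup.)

A cyclic subgroup of order d is generated by each of its φ(d) elements of order d, so the cyclic subgroups of order d number (#elements of order d)/φ(d).
Cyclic subgroups by order — order 1: 1; order 2: 3; order 3: 1; order 4: 2; order 6: 3; order 12: 2.
Total: 12.

12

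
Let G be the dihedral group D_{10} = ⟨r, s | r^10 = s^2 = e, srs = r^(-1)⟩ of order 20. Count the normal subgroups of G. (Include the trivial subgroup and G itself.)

7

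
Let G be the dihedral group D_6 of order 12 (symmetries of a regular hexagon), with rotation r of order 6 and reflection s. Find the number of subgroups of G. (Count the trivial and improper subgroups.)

16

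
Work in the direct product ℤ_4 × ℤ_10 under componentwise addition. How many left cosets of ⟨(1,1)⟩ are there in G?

2

|⟨(1,1)⟩| = 20 and |G| = 40.
By Lagrange, [G : H] = |G|/|H| = 40/20 = 2.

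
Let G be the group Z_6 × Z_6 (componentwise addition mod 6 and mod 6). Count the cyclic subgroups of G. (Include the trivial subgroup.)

Each element a generates a cyclic subgroup ⟨a⟩; distinct elements may generate the same one (a cyclic group of order d has φ(d) generators).
Cyclic subgroups by order — order 1: 1; order 2: 3; order 3: 4; order 6: 12.
Total: 20.

20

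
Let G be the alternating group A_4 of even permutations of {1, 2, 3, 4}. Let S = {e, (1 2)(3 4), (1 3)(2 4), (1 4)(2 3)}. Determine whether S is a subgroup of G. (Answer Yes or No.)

|S| = 4 divides |G| = 12, consistent with Lagrange.
S contains the identity, every element's inverse is in S, and S is closed under ∘: it is a subgroup.

Yes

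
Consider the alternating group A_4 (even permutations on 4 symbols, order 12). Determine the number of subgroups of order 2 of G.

|G| = 12 and 2 | 12, so subgroups of order 2 are possible by Lagrange.
The subgroups of order 2 are: {e, (1 2)(3 4)}; {e, (1 3)(2 4)}; {e, (1 4)(2 3)}.
So G has 3 subgroups of order 2.

3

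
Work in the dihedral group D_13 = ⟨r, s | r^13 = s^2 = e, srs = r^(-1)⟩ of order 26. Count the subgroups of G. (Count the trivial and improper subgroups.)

16

|G| = 26, so by Lagrange every subgroup order divides 26. Divisors: 1, 2, 13, 26.
Subgroups by order — order 1: 1; order 2: 13; order 13: 1; order 26: 1.
Total: 1 + 13 + 1 + 1 = 16.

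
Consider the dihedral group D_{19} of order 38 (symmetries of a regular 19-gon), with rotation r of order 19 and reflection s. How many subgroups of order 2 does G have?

19

|G| = 38 and 2 | 38, so subgroups of order 2 are possible by Lagrange.
The subgroups of order 2 are: {e, r^10s}; {e, r^11s}; {e, r^12s}; {e, r^13s}; … (19 in all).
So G has 19 subgroups of order 2.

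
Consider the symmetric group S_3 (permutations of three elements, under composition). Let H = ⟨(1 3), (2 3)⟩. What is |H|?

6

|⟨(1 3)⟩| = 2 and |⟨(2 3)⟩| = 2, so |H| is a multiple of lcm(2, 2) = 2 and divides |G| = 6.
Closing {(1 3), (2 3)} under the group operation gives all of G, so |H| = 6.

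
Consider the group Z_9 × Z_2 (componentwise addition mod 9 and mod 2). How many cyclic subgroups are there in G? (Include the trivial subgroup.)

6

Group the elements of G by the cyclic subgroup they generate; each cyclic subgroup of order d accounts for φ(d) elements.
Cyclic subgroups by order — order 1: 1; order 2: 1; order 3: 1; order 6: 1; order 9: 1; order 18: 1.
Total: 6.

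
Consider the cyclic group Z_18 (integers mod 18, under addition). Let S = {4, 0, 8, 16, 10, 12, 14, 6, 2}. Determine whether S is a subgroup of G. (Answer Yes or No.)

Yes

|S| = 9 divides |G| = 18, consistent with Lagrange.
S contains the identity, every element's inverse is in S, and S is closed under +: it is a subgroup.
In fact S = ⟨2⟩.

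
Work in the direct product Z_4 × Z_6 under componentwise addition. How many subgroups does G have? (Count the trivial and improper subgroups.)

16

|G| = 24, so by Lagrange every subgroup order divides 24. Divisors: 1, 2, 3, 4, 6, 8, 12, 24.
Subgroups by order — order 1: 1; order 2: 3; order 3: 1; order 4: 3; order 6: 3; order 8: 1; order 12: 3; order 24: 1.
Total: 1 + 3 + 1 + 3 + 3 + 1 + 3 + 1 = 16.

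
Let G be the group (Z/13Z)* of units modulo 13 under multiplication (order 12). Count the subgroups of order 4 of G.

1

|G| = 12 and 4 | 12, so subgroups of order 4 are possible by Lagrange.
The subgroups of order 4 are: {1, 5, 8, 12}.
So G has 1 subgroup of order 4.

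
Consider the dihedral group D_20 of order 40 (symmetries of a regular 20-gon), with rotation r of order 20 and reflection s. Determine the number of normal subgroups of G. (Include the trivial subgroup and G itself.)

G has 48 subgroups. Checking conjugation-invariance by order — order 1: 1/1 normal; order 2: 1/21 normal; order 4: 1/11 normal; order 5: 1/1 normal; order 8: 0/5 normal; order 10: 1/5 normal; order 20: 3/3 normal; order 40: 1/1 normal.
Total normal subgroups: 9.

9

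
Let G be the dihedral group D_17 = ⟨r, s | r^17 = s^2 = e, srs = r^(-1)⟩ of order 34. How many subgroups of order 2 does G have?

17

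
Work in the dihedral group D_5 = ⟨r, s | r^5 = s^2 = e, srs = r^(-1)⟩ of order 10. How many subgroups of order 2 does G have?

|G| = 10 and 2 | 10, so subgroups of order 2 are possible by Lagrange.
The subgroups of order 2 are: {e, r^2s}; {e, r^3s}; {e, r^4s}; {e, rs}; … (5 in all).
So G has 5 subgroups of order 2.

5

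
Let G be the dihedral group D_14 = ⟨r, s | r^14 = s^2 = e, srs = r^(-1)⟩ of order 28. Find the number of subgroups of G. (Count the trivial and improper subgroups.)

28

|G| = 28, so by Lagrange every subgroup order divides 28. Divisors: 1, 2, 4, 7, 14, 28.
Subgroups by order — order 1: 1; order 2: 15; order 4: 7; order 7: 1; order 14: 3; order 28: 1.
Total: 1 + 15 + 7 + 1 + 3 + 1 = 28.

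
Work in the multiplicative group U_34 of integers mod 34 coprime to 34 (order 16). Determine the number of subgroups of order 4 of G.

1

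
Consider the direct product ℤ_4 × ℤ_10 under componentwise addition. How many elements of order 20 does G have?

16

An element (a,b) has order lcm(ord(a), ord(b)); count pairs with lcm equal to 20.
Enumerating gives 16 such elements.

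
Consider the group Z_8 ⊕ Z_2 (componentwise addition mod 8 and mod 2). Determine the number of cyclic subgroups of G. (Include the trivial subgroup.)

8

A cyclic subgroup of order d is generated by each of its φ(d) elements of order d, so the cyclic subgroups of order d number (#elements of order d)/φ(d).
Cyclic subgroups by order — order 1: 1; order 2: 3; order 4: 2; order 8: 2.
Total: 8.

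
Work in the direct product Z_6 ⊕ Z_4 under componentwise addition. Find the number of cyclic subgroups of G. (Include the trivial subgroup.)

Group the elements of G by the cyclic subgroup they generate; each cyclic subgroup of order d accounts for φ(d) elements.
Cyclic subgroups by order — order 1: 1; order 2: 3; order 3: 1; order 4: 2; order 6: 3; order 12: 2.
Total: 12.

12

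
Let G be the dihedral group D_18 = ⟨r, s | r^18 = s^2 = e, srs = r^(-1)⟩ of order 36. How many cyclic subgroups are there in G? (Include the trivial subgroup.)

24

Each element a generates a cyclic subgroup ⟨a⟩; distinct elements may generate the same one (a cyclic group of order d has φ(d) generators).
Cyclic subgroups by order — order 1: 1; order 2: 19; order 3: 1; order 6: 1; order 9: 1; order 18: 1.
Total: 24.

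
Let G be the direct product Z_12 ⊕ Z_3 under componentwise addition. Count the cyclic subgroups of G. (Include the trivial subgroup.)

Group the elements of G by the cyclic subgroup they generate; each cyclic subgroup of order d accounts for φ(d) elements.
Cyclic subgroups by order — order 1: 1; order 2: 1; order 3: 4; order 4: 1; order 6: 4; order 12: 4.
Total: 15.

15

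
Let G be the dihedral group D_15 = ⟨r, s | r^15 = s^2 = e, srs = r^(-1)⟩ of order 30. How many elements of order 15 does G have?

8

The elements of order 15 are: r, r^2, r^4, r^7, r^8, r^11, r^13, r^14.
That's 8.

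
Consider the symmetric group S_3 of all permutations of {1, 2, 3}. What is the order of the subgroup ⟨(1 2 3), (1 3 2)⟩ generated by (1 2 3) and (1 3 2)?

|⟨(1 2 3)⟩| = 3 and |⟨(1 3 2)⟩| = 3, so |H| is a multiple of lcm(3, 3) = 3 and divides |G| = 6.
Closing under the operation: H = {e, (1 2 3), (1 3 2)}, so |H| = 3.

3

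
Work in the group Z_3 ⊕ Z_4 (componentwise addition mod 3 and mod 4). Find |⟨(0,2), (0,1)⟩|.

4

|⟨(0,2)⟩| = 2 and |⟨(0,1)⟩| = 4, so |H| is a multiple of lcm(2, 4) = 4 and divides |G| = 12.
Closing under the operation: H = {(0,0), (0,1), (0,2), (0,3)}, so |H| = 4.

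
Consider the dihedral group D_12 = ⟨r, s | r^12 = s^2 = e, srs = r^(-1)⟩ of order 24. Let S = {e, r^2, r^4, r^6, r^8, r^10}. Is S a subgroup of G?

Yes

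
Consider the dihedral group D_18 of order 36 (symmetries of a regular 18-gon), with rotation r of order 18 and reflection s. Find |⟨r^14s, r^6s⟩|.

18

|⟨r^14s⟩| = 2 and |⟨r^6s⟩| = 2, so |H| is a multiple of lcm(2, 2) = 2 and divides |G| = 36.
Closing under the operation: H = {e, r^2, r^4, r^6, r^8, r^10, r^12, r^14, r^16, s, r^2s, r^4s, r^6s, r^8s, r^10s, r^12s, r^14s, r^16s}, so |H| = 18.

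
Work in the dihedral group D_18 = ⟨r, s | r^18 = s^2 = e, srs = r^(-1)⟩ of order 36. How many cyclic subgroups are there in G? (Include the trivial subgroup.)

24

Each element a generates a cyclic subgroup ⟨a⟩; distinct elements may generate the same one (a cyclic group of order d has φ(d) generators).
Cyclic subgroups by order — order 1: 1; order 2: 19; order 3: 1; order 6: 1; order 9: 1; order 18: 1.
Total: 24.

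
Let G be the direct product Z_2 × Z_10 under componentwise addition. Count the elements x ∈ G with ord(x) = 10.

An element (a,b) has order lcm(ord(a), ord(b)); count pairs with lcm equal to 10.
Enumerating gives 12 such elements.

12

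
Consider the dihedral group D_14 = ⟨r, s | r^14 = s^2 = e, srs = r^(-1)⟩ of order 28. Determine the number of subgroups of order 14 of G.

3

|G| = 28 and 14 | 28, so subgroups of order 14 are possible by Lagrange.
The subgroups of order 14 are: {e, r, r^2, r^3, r^4, r^5, r^6, r^7, r^8, r^9, r^10, r^11, r^12, r^13}; {e, r^2, r^4, r^6, r^8, r^10, r^12, s, r^2s, r^4s, r^6s, r^8s, r^10s, r^12s}; {e, r^2, r^4, r^6, r^8, r^10, r^12, rs, r^3s, r^5s, r^7s, r^9s, r^11s, r^13s}.
So G has 3 subgroups of order 14.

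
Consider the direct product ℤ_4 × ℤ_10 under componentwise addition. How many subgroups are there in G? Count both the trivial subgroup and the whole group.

16

|G| = 40, so by Lagrange every subgroup order divides 40. Divisors: 1, 2, 4, 5, 8, 10, 20, 40.
Subgroups by order — order 1: 1; order 2: 3; order 4: 3; order 5: 1; order 8: 1; order 10: 3; order 20: 3; order 40: 1.
Total: 1 + 3 + 3 + 1 + 1 + 3 + 3 + 1 = 16.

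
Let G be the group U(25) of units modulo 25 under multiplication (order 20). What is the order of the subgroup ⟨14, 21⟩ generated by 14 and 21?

10

|⟨14⟩| = 10 and |⟨21⟩| = 5, so |H| is a multiple of lcm(10, 5) = 10 and divides |G| = 20.
Closing under the operation: H = {1, 4, 6, 9, 11, 14, 16, 19, 21, 24}, so |H| = 10.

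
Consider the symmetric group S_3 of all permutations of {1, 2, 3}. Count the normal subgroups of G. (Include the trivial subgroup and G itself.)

G has 6 subgroups. Checking conjugation-invariance by order — order 1: 1/1 normal; order 2: 0/3 normal; order 3: 1/1 normal; order 6: 1/1 normal.
Total normal subgroups: 3.

3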